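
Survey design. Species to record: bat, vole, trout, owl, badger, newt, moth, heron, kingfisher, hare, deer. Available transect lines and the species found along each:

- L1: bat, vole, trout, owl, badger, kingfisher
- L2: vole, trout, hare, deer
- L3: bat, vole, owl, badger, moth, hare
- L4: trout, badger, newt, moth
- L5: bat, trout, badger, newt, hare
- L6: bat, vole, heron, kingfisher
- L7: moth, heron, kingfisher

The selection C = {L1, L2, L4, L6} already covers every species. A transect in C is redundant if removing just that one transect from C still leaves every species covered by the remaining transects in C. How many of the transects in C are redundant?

0

Drop L1: owl uncovered — not redundant.
Drop L2: hare, deer uncovered — not redundant.
Drop L4: newt, moth uncovered — not redundant.
Drop L6: heron uncovered — not redundant.
None of the transects in C is redundant.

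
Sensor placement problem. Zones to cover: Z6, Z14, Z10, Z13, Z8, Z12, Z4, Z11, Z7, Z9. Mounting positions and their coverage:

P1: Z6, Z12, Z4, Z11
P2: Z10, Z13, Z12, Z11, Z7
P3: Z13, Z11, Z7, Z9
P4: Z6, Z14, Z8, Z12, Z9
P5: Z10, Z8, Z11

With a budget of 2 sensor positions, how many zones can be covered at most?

Choosing P2, P4 covers {Z6, Z14, Z10, Z13, Z8, Z12, Z11, Z7, Z9} — 9 zones.
No choice of 2 sensor positions does better; here Z4 is left uncovered.

9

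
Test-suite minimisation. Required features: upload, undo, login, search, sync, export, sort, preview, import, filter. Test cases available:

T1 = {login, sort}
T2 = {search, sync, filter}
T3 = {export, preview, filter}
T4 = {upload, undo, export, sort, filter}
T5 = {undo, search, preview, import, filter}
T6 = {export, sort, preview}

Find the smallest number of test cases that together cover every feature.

4

T1, T2, T4, T5 together cover {upload, undo, login, search, sync, export, sort, preview, import, filter} — every feature.
No 3 of the 6 test cases cover everything (all 20 triples fall short), so 4 is minimum.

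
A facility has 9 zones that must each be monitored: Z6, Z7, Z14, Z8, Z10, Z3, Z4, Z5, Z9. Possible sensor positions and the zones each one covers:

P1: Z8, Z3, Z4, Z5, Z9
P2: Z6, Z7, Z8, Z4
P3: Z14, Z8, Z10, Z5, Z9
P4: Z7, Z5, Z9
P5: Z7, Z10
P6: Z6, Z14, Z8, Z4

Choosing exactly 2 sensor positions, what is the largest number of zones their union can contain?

8

Choosing P2, P3 covers {Z6, Z7, Z14, Z8, Z10, Z4, Z5, Z9} — 8 zones.
No choice of 2 sensor positions does better; here Z3 is left uncovered.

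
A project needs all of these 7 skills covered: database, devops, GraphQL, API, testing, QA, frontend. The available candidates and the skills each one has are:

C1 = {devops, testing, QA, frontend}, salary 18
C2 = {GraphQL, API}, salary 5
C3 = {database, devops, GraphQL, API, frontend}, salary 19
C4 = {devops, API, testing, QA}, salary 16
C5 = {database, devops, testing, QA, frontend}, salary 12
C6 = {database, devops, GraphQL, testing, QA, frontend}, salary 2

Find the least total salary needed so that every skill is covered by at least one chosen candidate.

7

C2, C6 cover every skill at salary 5 + 2 = 7.
Any cover uses at least 2 candidates; among all covering selections none totals below 7.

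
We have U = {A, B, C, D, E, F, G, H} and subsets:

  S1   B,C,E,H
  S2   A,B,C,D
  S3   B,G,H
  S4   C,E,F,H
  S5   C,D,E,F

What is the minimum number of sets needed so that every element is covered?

S2, S3, S4 together cover {A, B, C, D, E, F, G, H} — every element.
No 2 of the 5 sets cover everything (all 10 pairs fall short), so 3 is minimum.

3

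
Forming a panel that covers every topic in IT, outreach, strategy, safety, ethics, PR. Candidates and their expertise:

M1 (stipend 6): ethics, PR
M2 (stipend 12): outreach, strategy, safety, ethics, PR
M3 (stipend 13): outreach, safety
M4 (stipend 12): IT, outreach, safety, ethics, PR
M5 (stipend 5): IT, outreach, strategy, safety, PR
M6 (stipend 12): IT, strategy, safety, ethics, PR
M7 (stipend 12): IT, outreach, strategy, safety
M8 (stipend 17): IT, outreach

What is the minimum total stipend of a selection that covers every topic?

M1, M5 cover every topic at stipend 6 + 5 = 11.
Any cover uses at least 2 members; among all covering selections none totals below 11.

11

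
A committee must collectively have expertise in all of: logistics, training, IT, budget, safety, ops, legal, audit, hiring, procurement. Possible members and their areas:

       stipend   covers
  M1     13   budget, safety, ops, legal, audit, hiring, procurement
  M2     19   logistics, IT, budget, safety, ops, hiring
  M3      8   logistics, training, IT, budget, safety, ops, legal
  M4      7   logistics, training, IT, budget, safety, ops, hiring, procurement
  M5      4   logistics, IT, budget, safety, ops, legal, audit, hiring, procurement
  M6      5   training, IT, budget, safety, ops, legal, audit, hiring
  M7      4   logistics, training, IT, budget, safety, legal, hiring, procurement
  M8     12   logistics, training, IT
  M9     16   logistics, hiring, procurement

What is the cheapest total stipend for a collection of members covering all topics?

8

M5, M7 cover every topic at stipend 4 + 4 = 8.
Any cover uses at least 2 members; among all covering selections none totals below 8.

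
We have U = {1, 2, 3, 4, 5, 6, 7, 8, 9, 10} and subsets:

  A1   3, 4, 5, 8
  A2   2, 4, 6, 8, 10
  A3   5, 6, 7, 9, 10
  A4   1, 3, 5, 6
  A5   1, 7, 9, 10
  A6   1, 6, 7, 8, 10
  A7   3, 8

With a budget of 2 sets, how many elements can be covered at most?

8

Choosing A1, A3 covers {3, 4, 5, 6, 7, 8, 9, 10} — 8 elements.
No choice of 2 sets does better; here 1, 2 are left uncovered.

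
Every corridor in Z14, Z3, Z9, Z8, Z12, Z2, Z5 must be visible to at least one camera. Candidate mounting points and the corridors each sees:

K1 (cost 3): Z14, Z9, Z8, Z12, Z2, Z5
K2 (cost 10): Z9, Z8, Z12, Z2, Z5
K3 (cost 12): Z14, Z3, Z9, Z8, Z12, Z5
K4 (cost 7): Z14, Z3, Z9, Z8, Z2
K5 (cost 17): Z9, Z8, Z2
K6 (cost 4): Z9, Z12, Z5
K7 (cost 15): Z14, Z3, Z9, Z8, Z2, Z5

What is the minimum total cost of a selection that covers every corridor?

K1, K4 cover every corridor at cost 3 + 7 = 10.
Any cover uses at least 2 camera mounts; among all covering selections none totals below 10.

10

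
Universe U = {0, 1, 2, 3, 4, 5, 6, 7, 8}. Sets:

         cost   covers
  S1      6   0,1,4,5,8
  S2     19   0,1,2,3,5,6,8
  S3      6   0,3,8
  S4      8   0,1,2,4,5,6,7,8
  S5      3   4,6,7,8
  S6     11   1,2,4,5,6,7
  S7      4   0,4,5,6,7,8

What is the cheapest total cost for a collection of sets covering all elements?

S3, S4 cover every element at cost 6 + 8 = 14.
Any cover uses at least 2 sets; among all covering selections none totals below 14.
Greedy by coverage-per-cost would pick S7, S4, S3 for 18 — worse than the optimum 14.

14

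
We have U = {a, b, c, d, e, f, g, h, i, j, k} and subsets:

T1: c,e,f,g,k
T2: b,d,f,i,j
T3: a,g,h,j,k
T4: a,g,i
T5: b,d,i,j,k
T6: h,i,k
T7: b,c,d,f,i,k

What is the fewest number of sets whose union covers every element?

T1, T2, T3 together cover {a, b, c, d, e, f, g, h, i, j, k} — every element.
No 2 of the 7 sets cover everything (all 21 pairs fall short), so 3 is minimum.

3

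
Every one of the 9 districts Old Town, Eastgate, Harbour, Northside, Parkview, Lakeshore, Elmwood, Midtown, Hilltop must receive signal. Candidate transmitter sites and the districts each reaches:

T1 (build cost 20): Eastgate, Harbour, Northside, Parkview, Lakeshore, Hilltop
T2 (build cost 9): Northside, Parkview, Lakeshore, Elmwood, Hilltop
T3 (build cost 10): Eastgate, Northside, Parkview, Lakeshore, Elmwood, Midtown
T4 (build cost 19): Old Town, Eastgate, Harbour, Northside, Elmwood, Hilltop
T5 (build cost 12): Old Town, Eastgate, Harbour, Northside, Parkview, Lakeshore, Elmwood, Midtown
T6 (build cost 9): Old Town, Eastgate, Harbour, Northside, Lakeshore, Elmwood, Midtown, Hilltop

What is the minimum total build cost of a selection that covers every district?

18

T2, T6 cover every district at build cost 9 + 9 = 18.
Any cover uses at least 2 transmitter sites; among all covering selections none totals below 18.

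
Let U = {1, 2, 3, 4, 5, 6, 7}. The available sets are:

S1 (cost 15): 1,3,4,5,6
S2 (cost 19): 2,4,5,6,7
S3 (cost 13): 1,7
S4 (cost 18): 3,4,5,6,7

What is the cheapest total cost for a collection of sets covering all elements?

S1, S2 cover every element at cost 15 + 19 = 34.
Any cover uses at least 2 sets; among all covering selections none totals below 34.

34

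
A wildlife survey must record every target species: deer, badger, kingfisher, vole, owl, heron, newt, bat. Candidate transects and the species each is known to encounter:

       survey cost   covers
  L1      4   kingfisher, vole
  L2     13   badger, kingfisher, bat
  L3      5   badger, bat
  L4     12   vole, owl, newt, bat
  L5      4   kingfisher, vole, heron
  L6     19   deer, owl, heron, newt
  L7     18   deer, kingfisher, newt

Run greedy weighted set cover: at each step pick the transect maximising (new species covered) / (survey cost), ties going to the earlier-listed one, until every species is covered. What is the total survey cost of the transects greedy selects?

39

Pick 1: L5 adds 3 new (kingfisher, vole, heron) at survey cost 4 (ratio 3/4).
Pick 2: L3 adds 2 new (badger, bat) at survey cost 5 (ratio 2/5).
Pick 3: L4 adds 2 new (owl, newt) at survey cost 12 (ratio 2/12).
Pick 4: L7 adds 1 new (deer) at survey cost 18 (ratio 1/18).
Greedy total survey cost: 4 + 5 + 12 + 18 = 39. (The true optimum is 28, so greedy overshoots here.)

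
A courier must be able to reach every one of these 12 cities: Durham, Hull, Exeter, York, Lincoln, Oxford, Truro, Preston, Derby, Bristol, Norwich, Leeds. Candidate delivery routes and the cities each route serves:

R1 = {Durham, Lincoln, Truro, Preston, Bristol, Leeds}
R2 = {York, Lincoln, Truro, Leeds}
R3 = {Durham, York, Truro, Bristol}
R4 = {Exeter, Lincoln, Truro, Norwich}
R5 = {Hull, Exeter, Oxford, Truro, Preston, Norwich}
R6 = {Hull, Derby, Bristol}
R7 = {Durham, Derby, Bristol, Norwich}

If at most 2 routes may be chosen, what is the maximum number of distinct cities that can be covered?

Choosing R1, R5 covers {Durham, Hull, Exeter, Lincoln, Oxford, Truro, Preston, Bristol, Norwich, Leeds} — 10 cities.
No choice of 2 routes does better; here York, Derby are left uncovered.

10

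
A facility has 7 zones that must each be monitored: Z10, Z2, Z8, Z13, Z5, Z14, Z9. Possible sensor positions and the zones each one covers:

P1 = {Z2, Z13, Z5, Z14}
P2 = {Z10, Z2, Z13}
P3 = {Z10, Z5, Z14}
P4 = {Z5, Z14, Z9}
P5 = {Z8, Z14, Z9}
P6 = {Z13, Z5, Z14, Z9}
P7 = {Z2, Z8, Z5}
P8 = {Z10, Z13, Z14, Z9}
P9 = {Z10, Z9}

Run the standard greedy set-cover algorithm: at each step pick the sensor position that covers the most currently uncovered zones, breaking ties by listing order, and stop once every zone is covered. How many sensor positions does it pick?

3

Pick 1: P1 covers 4 new zones (Z2, Z13, Z5, Z14).
Pick 2: P5 covers 2 new zones (Z8, Z9).
Pick 3: P2 covers 1 new zones (Z10).
Greedy uses 3 sensor positions. (The true minimum is 2.)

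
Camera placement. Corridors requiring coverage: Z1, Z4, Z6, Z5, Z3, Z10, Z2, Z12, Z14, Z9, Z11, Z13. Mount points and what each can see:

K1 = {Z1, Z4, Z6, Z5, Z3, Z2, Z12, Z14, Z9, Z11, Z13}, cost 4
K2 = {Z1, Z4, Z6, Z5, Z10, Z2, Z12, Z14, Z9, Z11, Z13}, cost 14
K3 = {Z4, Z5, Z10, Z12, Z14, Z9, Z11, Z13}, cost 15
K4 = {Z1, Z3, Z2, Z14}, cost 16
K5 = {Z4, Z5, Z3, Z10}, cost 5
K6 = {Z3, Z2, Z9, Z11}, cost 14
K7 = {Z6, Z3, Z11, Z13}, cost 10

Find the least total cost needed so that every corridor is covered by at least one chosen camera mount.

K1, K5 cover every corridor at cost 4 + 5 = 9.
Any cover uses at least 2 camera mounts; among all covering selections none totals below 9.

9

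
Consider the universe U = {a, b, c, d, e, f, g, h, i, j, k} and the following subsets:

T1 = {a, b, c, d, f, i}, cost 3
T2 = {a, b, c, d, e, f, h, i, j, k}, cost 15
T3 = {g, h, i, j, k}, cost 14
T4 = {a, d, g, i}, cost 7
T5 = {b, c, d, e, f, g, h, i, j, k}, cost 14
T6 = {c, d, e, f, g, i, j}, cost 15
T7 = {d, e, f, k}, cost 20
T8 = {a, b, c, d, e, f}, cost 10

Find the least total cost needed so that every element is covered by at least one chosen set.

17

T1, T5 cover every element at cost 3 + 14 = 17.
Any cover uses at least 2 sets; among all covering selections none totals below 17.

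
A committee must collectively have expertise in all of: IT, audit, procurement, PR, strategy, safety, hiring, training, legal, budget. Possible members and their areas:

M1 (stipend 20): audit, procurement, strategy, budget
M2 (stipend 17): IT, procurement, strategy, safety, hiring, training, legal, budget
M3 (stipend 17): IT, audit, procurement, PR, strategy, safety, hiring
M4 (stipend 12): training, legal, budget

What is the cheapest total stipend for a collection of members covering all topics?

29

M3, M4 cover every topic at stipend 17 + 12 = 29.
Any cover uses at least 2 members; among all covering selections none totals below 29.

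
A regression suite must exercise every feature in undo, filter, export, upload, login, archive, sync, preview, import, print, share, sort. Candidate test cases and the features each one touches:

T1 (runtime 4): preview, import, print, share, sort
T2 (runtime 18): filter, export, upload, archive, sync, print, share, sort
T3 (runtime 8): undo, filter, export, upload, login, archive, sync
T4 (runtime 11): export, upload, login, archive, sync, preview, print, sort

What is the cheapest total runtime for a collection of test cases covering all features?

12

T1, T3 cover every feature at runtime 4 + 8 = 12.
Any cover uses at least 2 test cases; among all covering selections none totals below 12.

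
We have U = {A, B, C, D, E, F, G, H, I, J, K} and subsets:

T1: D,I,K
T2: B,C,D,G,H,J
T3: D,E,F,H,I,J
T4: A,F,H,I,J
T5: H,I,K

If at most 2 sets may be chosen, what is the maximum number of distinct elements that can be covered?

9

Choosing T2, T3 covers {B, C, D, E, F, G, H, I, J} — 9 elements.
No choice of 2 sets does better; here A, K are left uncovered.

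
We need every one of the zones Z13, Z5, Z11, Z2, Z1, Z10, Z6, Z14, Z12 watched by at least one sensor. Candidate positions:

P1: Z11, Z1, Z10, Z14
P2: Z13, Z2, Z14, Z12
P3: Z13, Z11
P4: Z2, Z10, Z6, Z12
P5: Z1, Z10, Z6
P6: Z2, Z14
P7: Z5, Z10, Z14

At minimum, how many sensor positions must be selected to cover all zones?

4

P1, P2, P4, P7 together cover {Z13, Z5, Z11, Z2, Z1, Z10, Z6, Z14, Z12} — every zone.
No 3 of the 7 sensor positions cover everything (all 35 triples fall short), so 4 is minimum.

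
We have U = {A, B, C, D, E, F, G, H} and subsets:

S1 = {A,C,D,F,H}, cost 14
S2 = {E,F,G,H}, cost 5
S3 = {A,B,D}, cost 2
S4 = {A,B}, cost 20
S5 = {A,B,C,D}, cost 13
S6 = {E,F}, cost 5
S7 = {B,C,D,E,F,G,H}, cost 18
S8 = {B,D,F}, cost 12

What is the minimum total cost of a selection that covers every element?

S2, S5 cover every element at cost 5 + 13 = 18.
Any cover uses at least 2 sets; among all covering selections none totals below 18.

18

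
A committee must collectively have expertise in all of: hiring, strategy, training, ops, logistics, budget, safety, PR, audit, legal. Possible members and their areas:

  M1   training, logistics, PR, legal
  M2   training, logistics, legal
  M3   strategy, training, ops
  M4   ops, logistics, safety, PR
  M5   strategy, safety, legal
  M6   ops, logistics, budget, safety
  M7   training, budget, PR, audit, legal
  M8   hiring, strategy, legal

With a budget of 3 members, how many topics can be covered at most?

10

Choosing M4, M7, M8 covers {hiring, strategy, training, ops, logistics, budget, safety, PR, audit, legal} — 10 topics.
That is all 10 topics.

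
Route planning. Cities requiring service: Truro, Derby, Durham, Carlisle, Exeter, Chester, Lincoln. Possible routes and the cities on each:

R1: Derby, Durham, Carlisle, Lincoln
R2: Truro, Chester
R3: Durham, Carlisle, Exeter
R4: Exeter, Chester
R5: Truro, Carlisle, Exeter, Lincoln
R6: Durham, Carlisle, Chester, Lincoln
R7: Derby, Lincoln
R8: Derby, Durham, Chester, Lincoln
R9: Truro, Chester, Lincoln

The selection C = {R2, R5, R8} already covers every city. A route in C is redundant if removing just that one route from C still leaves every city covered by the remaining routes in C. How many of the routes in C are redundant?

Drop R2: the rest still cover every city — redundant.
Drop R5: Carlisle, Exeter uncovered — not redundant.
Drop R8: Derby, Durham uncovered — not redundant.
1 redundant: R2.

1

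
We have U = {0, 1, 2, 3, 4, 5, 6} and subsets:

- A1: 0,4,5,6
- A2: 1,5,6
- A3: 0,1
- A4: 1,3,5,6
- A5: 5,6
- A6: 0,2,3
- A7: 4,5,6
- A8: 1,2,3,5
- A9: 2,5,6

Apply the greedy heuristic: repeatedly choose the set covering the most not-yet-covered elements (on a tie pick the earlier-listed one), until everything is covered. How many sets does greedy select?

Pick 1: A1 covers 4 new elements (0, 4, 5, 6).
Pick 2: A8 covers 3 new elements (1, 2, 3).
Greedy uses 2 sets.

2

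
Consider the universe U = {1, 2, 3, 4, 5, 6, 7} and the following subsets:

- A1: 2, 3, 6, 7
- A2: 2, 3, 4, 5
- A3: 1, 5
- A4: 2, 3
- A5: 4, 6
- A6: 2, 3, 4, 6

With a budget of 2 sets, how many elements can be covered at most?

6

Choosing A1, A2 covers {2, 3, 4, 5, 6, 7} — 6 elements.
No choice of 2 sets does better; here 1 is left uncovered.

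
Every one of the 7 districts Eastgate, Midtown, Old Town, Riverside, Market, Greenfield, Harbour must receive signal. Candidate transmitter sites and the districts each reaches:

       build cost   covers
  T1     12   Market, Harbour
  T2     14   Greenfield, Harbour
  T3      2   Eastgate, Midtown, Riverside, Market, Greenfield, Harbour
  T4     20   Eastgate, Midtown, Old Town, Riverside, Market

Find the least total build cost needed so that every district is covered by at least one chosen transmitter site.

22

T3, T4 cover every district at build cost 2 + 20 = 22.
Any cover uses at least 2 transmitter sites; among all covering selections none totals below 22.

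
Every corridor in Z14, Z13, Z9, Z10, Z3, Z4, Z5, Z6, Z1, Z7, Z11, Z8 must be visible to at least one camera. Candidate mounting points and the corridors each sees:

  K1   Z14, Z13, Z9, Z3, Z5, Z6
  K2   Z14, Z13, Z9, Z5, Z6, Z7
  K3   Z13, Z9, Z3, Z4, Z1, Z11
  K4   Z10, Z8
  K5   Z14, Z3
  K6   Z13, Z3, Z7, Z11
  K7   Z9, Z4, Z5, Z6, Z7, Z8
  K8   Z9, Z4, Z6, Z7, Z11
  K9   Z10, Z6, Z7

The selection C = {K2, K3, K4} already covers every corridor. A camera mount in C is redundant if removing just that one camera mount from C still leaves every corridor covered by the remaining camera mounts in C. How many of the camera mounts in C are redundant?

0

Drop K2: Z14, Z5, Z6, Z7 uncovered — not redundant.
Drop K3: Z3, Z4, Z1, Z11 uncovered — not redundant.
Drop K4: Z10, Z8 uncovered — not redundant.
None of the camera mounts in C is redundant.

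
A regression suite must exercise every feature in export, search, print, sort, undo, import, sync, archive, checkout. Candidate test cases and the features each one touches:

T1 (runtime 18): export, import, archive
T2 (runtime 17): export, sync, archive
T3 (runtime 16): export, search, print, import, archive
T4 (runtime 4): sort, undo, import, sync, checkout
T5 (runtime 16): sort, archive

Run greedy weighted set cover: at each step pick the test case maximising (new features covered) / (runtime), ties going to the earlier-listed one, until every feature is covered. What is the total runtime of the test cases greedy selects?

20

Pick 1: T4 adds 5 new (sort, undo, import, sync, checkout) at runtime 4 (ratio 5/4).
Pick 2: T3 adds 4 new (export, search, print, archive) at runtime 16 (ratio 4/16).
Greedy total runtime: 4 + 16 = 20.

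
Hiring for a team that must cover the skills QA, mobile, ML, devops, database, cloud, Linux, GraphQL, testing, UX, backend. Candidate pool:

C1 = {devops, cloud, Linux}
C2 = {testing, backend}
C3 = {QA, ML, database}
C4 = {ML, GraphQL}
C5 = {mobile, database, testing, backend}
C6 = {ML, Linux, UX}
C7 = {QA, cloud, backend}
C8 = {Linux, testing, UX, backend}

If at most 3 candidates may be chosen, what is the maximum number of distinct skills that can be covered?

Choosing C1, C3, C5 covers {QA, mobile, ML, devops, database, cloud, Linux, testing, backend} — 9 skills.
No choice of 3 candidates does better; here GraphQL, UX are left uncovered.

9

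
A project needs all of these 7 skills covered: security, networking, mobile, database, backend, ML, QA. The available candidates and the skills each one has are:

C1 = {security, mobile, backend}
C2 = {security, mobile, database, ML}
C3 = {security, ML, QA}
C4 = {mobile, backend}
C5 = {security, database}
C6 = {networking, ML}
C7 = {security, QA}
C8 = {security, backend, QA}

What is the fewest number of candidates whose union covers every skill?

3

C2, C6, C8 together cover {security, networking, mobile, database, backend, ML, QA} — every skill.
No 2 of the 8 candidates cover everything (all 28 pairs fall short), so 3 is minimum.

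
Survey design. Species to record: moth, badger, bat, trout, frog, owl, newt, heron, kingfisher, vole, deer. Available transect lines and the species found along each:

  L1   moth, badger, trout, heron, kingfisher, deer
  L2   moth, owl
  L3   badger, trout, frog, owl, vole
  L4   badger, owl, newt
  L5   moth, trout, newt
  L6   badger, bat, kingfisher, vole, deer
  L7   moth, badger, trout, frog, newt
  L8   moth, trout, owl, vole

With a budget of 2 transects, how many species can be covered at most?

Choosing L1, L3 covers {moth, badger, trout, frog, owl, heron, kingfisher, vole, deer} — 9 species.
No choice of 2 transects does better; here bat, newt are left uncovered.

9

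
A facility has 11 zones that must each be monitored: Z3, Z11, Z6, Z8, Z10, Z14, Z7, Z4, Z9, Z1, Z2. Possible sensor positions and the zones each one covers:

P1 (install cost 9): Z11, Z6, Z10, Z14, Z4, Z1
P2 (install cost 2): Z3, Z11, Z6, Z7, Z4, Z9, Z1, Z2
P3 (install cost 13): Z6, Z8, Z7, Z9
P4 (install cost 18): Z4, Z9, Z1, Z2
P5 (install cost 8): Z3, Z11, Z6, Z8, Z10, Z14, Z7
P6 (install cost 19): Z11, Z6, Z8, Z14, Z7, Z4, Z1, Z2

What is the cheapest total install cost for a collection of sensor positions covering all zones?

P2, P5 cover every zone at install cost 2 + 8 = 10.
Any cover uses at least 2 sensor positions; among all covering selections none totals below 10.

10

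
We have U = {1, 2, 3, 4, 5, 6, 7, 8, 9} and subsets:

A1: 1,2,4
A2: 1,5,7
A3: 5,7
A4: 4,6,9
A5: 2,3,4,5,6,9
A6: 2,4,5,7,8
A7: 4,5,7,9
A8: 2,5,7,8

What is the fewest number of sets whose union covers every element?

A1, A5, A6 together cover {1, 2, 3, 4, 5, 6, 7, 8, 9} — every element.
No 2 of the 8 sets cover everything (all 28 pairs fall short), so 3 is minimum.

3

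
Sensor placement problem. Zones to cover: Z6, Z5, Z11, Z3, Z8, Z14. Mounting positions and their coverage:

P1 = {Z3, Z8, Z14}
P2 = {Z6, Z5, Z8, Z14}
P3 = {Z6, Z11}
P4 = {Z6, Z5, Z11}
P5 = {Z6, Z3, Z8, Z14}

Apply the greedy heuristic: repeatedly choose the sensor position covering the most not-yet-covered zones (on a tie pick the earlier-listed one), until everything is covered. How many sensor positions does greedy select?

3

Pick 1: P2 covers 4 new zones (Z6, Z5, Z8, Z14).
Pick 2: P1 covers 1 new zones (Z3).
Pick 3: P3 covers 1 new zones (Z11).
Greedy uses 3 sensor positions. (The true minimum is 2.)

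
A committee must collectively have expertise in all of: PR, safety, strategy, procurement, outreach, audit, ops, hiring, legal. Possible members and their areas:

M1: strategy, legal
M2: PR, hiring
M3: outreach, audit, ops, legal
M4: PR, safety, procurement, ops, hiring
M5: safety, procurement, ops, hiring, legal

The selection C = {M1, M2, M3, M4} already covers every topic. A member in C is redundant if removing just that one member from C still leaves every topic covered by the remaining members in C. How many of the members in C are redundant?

1

Drop M1: strategy uncovered — not redundant.
Drop M2: the rest still cover every topic — redundant.
Drop M3: outreach, audit uncovered — not redundant.
Drop M4: safety, procurement uncovered — not redundant.
1 redundant: M2.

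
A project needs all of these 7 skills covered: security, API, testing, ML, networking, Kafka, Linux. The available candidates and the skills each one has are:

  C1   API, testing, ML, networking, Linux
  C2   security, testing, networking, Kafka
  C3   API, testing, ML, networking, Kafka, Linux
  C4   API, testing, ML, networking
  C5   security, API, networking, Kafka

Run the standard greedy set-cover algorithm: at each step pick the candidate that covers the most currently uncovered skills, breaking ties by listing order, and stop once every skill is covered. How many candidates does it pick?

Pick 1: C3 covers 6 new skills (API, testing, ML, networking, Kafka, Linux).
Pick 2: C2 covers 1 new skills (security).
Greedy uses 2 candidates.

2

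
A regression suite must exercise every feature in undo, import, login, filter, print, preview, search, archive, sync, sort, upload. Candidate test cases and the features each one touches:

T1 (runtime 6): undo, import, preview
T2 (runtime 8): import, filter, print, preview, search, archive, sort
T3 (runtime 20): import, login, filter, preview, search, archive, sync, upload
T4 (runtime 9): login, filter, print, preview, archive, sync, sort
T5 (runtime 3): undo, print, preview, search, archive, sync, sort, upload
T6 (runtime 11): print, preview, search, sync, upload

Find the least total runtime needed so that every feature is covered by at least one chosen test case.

18

T1, T4, T5 cover every feature at runtime 6 + 9 + 3 = 18.
Any cover uses at least 2 test cases; among all covering selections none totals below 18.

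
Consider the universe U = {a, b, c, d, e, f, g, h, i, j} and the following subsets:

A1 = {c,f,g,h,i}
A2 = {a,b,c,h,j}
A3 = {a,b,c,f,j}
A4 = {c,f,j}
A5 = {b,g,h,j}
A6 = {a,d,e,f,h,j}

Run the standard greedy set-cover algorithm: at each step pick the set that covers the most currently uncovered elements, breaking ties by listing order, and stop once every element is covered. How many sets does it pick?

3

Pick 1: A6 covers 6 new elements (a, d, e, f, h, j).
Pick 2: A1 covers 3 new elements (c, g, i).
Pick 3: A2 covers 1 new elements (b).
Greedy uses 3 sets.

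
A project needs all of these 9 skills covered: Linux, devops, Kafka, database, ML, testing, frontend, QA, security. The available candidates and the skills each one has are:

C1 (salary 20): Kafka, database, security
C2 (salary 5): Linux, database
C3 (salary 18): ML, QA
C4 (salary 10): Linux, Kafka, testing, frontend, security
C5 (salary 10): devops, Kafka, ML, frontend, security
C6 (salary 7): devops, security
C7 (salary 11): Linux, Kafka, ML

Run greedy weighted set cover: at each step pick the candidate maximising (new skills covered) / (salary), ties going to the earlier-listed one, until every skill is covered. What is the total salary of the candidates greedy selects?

43

Pick 1: C4 adds 5 new (Linux, Kafka, testing, frontend, security) at salary 10 (ratio 5/10).
Pick 2: C2 adds 1 new (database) at salary 5 (ratio 1/5).
Pick 3: C5 adds 2 new (devops, ML) at salary 10 (ratio 2/10).
Pick 4: C3 adds 1 new (QA) at salary 18 (ratio 1/18).
Greedy total salary: 10 + 5 + 10 + 18 = 43. (The true optimum is 40, so greedy overshoots here.)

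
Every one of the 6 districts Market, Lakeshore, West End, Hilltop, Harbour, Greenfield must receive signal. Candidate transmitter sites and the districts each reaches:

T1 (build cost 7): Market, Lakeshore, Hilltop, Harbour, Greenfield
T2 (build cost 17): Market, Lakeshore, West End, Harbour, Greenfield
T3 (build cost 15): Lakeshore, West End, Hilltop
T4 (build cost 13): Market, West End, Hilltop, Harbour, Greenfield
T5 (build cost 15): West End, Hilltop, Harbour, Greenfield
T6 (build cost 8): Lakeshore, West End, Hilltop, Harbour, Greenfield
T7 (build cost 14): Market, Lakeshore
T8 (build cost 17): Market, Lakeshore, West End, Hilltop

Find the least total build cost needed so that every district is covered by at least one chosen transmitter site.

15

T1, T6 cover every district at build cost 7 + 8 = 15.
Any cover uses at least 2 transmitter sites; among all covering selections none totals below 15.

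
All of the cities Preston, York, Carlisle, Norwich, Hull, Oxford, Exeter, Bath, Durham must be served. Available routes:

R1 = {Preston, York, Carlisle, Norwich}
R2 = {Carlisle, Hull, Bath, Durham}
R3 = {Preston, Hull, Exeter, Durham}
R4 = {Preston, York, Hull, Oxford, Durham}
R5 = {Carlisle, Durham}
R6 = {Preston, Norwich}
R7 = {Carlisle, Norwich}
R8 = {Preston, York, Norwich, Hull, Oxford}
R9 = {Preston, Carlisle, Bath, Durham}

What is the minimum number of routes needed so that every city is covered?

R2, R3, R8 together cover {Preston, York, Carlisle, Norwich, Hull, Oxford, Exeter, Bath, Durham} — every city.
No 2 of the 9 routes cover everything (all 36 pairs fall short), so 3 is minimum.
Greedy (largest uncovered first) would take R4, R1, R2, R3 — 4 routes — but 3 suffice.

3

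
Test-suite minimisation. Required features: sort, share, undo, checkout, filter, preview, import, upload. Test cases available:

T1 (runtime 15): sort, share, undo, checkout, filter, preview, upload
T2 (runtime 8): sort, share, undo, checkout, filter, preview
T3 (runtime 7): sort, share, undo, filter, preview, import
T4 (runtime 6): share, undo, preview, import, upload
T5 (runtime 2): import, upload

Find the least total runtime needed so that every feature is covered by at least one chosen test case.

T2, T5 cover every feature at runtime 8 + 2 = 10.
Any cover uses at least 2 test cases; among all covering selections none totals below 10.

10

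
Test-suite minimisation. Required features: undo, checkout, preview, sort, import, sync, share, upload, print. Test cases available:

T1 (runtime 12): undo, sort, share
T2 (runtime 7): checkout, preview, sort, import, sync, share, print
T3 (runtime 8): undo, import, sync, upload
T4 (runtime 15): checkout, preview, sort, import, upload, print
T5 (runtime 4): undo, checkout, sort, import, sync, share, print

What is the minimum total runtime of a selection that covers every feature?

T2, T3 cover every feature at runtime 7 + 8 = 15.
Any cover uses at least 2 test cases; among all covering selections none totals below 15.

15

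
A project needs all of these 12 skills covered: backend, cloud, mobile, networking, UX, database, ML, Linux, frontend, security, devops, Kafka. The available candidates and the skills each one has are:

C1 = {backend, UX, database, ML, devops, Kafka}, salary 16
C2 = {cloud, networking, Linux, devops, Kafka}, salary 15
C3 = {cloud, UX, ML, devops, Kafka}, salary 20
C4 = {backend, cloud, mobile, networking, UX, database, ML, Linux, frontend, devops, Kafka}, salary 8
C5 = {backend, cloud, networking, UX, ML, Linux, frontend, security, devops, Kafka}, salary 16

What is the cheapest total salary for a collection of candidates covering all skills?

C4, C5 cover every skill at salary 8 + 16 = 24.
Any cover uses at least 2 candidates; among all covering selections none totals below 24.

24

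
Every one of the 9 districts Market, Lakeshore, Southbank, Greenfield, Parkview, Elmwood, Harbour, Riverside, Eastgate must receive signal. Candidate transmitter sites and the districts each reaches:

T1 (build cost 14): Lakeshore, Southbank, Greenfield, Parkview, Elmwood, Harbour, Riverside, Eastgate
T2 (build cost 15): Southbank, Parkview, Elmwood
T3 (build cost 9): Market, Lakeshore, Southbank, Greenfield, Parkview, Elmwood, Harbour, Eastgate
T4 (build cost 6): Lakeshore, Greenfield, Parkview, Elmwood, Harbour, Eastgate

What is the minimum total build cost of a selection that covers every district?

T1, T3 cover every district at build cost 14 + 9 = 23.
Any cover uses at least 2 transmitter sites; among all covering selections none totals below 23.
Greedy by coverage-per-build cost would pick T4, T3, T1 for 29 — worse than the optimum 23.

23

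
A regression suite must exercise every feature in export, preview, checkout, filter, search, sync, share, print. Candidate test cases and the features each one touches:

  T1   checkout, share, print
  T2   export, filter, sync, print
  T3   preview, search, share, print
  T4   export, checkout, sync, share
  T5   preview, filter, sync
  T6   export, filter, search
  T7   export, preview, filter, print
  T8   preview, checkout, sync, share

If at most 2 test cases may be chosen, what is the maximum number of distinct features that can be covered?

Choosing T2, T3 covers {export, preview, filter, search, sync, share, print} — 7 features.
No choice of 2 test cases does better; here checkout is left uncovered.

7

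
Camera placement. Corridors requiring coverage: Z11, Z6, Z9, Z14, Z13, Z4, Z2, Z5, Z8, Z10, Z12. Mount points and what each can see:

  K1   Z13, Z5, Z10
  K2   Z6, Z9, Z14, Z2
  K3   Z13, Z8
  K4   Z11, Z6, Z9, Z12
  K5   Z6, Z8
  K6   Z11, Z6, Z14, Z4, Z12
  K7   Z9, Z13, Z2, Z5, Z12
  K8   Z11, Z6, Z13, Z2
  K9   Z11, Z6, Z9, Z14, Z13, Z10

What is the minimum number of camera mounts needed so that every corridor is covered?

K1, K2, K3, K6 together cover {Z11, Z6, Z9, Z14, Z13, Z4, Z2, Z5, Z8, Z10, Z12} — every corridor.
No 3 of the 9 camera mounts cover everything (all 84 triples fall short), so 4 is minimum.

4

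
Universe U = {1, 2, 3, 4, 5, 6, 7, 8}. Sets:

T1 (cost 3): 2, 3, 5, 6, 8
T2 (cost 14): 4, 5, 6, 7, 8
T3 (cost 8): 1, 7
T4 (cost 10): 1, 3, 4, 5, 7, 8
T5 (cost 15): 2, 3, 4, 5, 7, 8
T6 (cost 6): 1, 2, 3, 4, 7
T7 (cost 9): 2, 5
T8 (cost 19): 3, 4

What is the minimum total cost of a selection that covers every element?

9

T1, T6 cover every element at cost 3 + 6 = 9.
Any cover uses at least 2 sets; among all covering selections none totals below 9.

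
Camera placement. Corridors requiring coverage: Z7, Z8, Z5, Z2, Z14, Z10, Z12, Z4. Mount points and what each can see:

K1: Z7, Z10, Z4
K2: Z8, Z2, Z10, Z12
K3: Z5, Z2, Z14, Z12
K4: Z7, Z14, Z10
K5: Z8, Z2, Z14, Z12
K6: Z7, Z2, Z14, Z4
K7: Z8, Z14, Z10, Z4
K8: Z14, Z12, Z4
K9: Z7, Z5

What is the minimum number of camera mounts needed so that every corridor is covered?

K1, K2, K3 together cover {Z7, Z8, Z5, Z2, Z14, Z10, Z12, Z4} — every corridor.
No 2 of the 9 camera mounts cover everything (all 36 pairs fall short), so 3 is minimum.

3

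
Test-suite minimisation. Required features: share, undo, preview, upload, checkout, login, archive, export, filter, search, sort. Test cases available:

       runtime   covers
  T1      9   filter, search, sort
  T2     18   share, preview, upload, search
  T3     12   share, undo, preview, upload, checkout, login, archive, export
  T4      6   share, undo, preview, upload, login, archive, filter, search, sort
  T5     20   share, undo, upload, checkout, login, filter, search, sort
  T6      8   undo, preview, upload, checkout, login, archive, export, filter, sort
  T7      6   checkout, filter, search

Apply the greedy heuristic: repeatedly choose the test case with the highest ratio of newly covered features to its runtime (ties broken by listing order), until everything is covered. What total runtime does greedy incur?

14

Pick 1: T4 adds 9 new (share, undo, preview, upload, login, archive, filter, search, sort) at runtime 6 (ratio 9/6).
Pick 2: T6 adds 2 new (checkout, export) at runtime 8 (ratio 2/8).
Greedy total runtime: 6 + 8 = 14.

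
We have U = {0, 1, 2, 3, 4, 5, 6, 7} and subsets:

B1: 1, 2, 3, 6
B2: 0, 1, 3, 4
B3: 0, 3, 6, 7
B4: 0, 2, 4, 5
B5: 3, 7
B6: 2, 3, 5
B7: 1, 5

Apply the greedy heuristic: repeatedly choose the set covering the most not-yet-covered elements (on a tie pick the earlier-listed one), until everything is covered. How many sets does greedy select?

3

Pick 1: B1 covers 4 new elements (1, 2, 3, 6).
Pick 2: B4 covers 3 new elements (0, 4, 5).
Pick 3: B3 covers 1 new elements (7).
Greedy uses 3 sets.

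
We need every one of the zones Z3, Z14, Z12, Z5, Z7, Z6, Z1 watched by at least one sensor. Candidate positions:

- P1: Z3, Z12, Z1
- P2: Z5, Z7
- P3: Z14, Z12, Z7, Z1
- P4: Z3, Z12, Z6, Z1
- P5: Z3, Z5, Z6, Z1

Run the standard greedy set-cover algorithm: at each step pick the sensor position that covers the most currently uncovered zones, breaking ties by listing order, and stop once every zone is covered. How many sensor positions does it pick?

2

Pick 1: P3 covers 4 new zones (Z14, Z12, Z7, Z1).
Pick 2: P5 covers 3 new zones (Z3, Z5, Z6).
Greedy uses 2 sensor positions.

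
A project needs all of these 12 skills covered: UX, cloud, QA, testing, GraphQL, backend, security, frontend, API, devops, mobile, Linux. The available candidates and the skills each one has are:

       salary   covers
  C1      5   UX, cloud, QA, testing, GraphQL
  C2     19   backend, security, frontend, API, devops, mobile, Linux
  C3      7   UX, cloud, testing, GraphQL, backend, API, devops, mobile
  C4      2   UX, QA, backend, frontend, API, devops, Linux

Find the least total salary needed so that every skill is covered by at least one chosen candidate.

C1, C2 cover every skill at salary 5 + 19 = 24.
Any cover uses at least 2 candidates; among all covering selections none totals below 24.

24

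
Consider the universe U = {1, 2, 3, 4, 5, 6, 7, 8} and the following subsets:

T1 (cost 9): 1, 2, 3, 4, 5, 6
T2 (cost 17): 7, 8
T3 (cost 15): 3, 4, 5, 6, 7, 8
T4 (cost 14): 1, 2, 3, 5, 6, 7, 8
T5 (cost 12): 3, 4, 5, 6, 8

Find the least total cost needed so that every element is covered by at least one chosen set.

23

T1, T4 cover every element at cost 9 + 14 = 23.
Any cover uses at least 2 sets; among all covering selections none totals below 23.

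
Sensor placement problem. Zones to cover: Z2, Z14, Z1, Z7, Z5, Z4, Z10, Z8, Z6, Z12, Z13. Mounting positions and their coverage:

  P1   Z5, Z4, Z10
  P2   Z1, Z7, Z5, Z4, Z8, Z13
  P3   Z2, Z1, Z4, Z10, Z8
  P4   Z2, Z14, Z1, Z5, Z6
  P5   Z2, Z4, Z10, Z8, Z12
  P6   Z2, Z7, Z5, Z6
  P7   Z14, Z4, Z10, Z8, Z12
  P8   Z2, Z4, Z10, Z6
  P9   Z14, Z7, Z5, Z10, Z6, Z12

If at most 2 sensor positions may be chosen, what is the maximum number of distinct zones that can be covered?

Choosing P2, P9 covers {Z14, Z1, Z7, Z5, Z4, Z10, Z8, Z6, Z12, Z13} — 10 zones.
No choice of 2 sensor positions does better; here Z2 is left uncovered.

10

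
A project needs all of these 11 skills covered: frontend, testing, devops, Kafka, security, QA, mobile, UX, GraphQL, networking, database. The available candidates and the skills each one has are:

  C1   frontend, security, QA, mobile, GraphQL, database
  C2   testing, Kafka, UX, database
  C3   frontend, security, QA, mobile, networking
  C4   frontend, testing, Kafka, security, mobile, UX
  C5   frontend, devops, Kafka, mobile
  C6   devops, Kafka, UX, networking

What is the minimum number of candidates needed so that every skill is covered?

3

C1, C2, C6 together cover {frontend, testing, devops, Kafka, security, QA, mobile, UX, GraphQL, networking, database} — every skill.
No 2 of the 6 candidates cover everything (all 15 pairs fall short), so 3 is minimum.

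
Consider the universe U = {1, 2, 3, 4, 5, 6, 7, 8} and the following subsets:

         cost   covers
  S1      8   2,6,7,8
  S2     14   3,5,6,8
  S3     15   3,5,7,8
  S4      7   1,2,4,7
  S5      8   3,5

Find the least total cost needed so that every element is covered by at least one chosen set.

21

S2, S4 cover every element at cost 14 + 7 = 21.
Any cover uses at least 2 sets; among all covering selections none totals below 21.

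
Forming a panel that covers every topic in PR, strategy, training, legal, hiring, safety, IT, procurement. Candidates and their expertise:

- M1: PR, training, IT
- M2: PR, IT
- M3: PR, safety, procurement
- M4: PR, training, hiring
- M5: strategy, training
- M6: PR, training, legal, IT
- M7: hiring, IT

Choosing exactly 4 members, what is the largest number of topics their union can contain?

Choosing M3, M4, M5, M6 covers {PR, strategy, training, legal, hiring, safety, IT, procurement} — 8 topics.
That is all 8 topics.

8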